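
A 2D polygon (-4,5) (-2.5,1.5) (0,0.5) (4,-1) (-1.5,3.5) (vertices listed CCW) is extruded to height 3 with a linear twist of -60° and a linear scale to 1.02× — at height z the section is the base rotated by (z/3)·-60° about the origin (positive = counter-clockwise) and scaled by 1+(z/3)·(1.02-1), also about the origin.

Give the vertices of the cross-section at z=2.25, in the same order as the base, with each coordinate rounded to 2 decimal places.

Cross-section at z=2.25: (0.72,6.46) (-0.72,2.87) (0.36,0.36) (2.15,-3.59) (1.44,3.59)

t = z/height = 2.25/3 = 0.75
s = 1 + (scale-1)·z/height = 1 + (1.02-1)·2.25/3 = 1.015000
θ = twist·z/height = -60°·2.25/3 = -45.0000° = -0.785398 rad
cos θ = 0.707107, sin θ = -0.707107 (intermediates below are computed at full precision and shown rounded to 5 d.p.)
v1: (-4,5) → rotate → (0.70711,6.36396) → ×s → (0.71771,6.45942) → (0.72,6.46)
v2: (-2.5,1.5) → rotate → (-0.70711,2.82843) → ×s → (-0.71771,2.87085) → (-0.72,2.87)
v3: (0,0.5) → rotate → (0.35355,0.35355) → ×s → (0.35886,0.35886) → (0.36,0.36)
v4: (4,-1) → rotate → (2.12132,-3.53553) → ×s → (2.15314,-3.58857) → (2.15,-3.59)
v5: (-1.5,3.5) → rotate → (1.41421,3.53553) → ×s → (1.43543,3.58857) → (1.44,3.59)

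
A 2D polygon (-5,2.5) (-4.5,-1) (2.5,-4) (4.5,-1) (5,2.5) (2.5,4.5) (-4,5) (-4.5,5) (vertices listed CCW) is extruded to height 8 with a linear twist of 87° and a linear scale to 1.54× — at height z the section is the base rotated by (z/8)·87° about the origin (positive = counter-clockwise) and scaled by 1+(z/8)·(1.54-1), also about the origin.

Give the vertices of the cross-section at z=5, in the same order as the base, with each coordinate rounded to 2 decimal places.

Cross-section at z=5: (-6.61,-3.49) (-2.42,-5.67) (6.30,-0.40) (4.59,4.11) (1.18,7.38) (-2.94,6.22) (-8.55,-0.45) (-8.94,-1.00)

t = z/height = 5/8 = 0.625
s = 1 + (scale-1)·z/height = 1 + (1.54-1)·5/8 = 1.337500
θ = twist·z/height = 87°·5/8 = 54.3750° = 0.949023 rad
cos θ = 0.582478, sin θ = 0.812847 (intermediates below are computed at full precision and shown rounded to 5 d.p.)
v1: (-5,2.5) → rotate → (-4.94451,-2.60804) → ×s → (-6.61328,-3.48825) → (-6.61,-3.49)
v2: (-4.5,-1) → rotate → (-1.80830,-4.24029) → ×s → (-2.41861,-5.67138) → (-2.42,-5.67)
v3: (2.5,-4) → rotate → (4.70758,-0.29779) → ×s → (6.29639,-0.39830) → (6.30,-0.40)
v4: (4.5,-1) → rotate → (3.43400,3.07533) → ×s → (4.59297,4.11326) → (4.59,4.11)
v5: (5,2.5) → rotate → (0.88027,5.52043) → ×s → (1.17736,7.38357) → (1.18,7.38)
v6: (2.5,4.5) → rotate → (-2.20162,4.65327) → ×s → (-2.94466,6.22374) → (-2.94,6.22)
v7: (-4,5) → rotate → (-6.39414,-0.33900) → ×s → (-8.55217,-0.45341) → (-8.55,-0.45)
v8: (-4.5,5) → rotate → (-6.68538,-0.74542) → ×s → (-8.94170,-0.99700) → (-8.94,-1.00)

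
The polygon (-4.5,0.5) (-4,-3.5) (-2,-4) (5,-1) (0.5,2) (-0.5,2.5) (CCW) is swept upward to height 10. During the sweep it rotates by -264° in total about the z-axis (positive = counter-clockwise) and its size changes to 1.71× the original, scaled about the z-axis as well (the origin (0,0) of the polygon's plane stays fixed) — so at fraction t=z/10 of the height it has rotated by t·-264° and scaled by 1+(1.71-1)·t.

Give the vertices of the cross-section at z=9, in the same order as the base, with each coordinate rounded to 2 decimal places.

Cross-section at z=9: (3.26,-6.67) (8.36,-2.46) (7.29,0.75) (-3.01,7.80) (-3.21,-1.06) (-3.02,-2.89)

t = z/height = 9/10 = 0.9
s = 1 + (scale-1)·z/height = 1 + (1.71-1)·9/10 = 1.639000
θ = twist·z/height = -264°·9/10 = -237.6000° = -4.146902 rad
cos θ = -0.535827, sin θ = 0.844328 (intermediates below are computed at full precision and shown rounded to 5 d.p.)
v1: (-4.5,0.5) → rotate → (1.98906,-4.06739) → ×s → (3.26006,-6.66645) → (3.26,-6.67)
v2: (-4,-3.5) → rotate → (5.09845,-1.50192) → ×s → (8.35637,-2.46164) → (8.36,-2.46)
v3: (-2,-4) → rotate → (4.44897,0.45465) → ×s → (7.29185,0.74517) → (7.29,0.75)
v4: (5,-1) → rotate → (-1.83481,4.75747) → ×s → (-3.00725,7.79749) → (-3.01,7.80)
v5: (0.5,2) → rotate → (-1.95657,-0.64949) → ×s → (-3.20682,-1.06451) → (-3.21,-1.06)
v6: (-0.5,2.5) → rotate → (-1.84291,-1.76173) → ×s → (-3.02052,-2.88748) → (-3.02,-2.89)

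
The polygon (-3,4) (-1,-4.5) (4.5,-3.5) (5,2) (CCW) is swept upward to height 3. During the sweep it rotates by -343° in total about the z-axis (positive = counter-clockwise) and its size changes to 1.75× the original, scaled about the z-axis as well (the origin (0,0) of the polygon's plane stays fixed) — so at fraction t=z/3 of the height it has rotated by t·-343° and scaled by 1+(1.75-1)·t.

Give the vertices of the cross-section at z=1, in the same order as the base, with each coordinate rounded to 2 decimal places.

t = z/height = 1/3 = 0.333333
s = 1 + (scale-1)·z/height = 1 + (1.75-1)·1/3 = 1.250000
θ = twist·z/height = -343°·1/3 = -114.3333° = -1.995493 rad
cos θ = -0.412045, sin θ = -0.911164 (intermediates below are computed at full precision and shown rounded to 5 d.p.)
v1: (-3,4) → rotate → (4.88079,1.08531) → ×s → (6.10099,1.35664) → (6.10,1.36)
v2: (-1,-4.5) → rotate → (-3.68819,2.76536) → ×s → (-4.61024,3.45671) → (-4.61,3.46)
v3: (4.5,-3.5) → rotate → (-5.04327,-2.65808) → ×s → (-6.30409,-3.32260) → (-6.30,-3.32)
v4: (5,2) → rotate → (-0.23790,-5.37991) → ×s → (-0.29737,-6.72488) → (-0.30,-6.72)

Cross-section at z=1: (6.10,1.36) (-4.61,3.46) (-6.30,-3.32) (-0.30,-6.72)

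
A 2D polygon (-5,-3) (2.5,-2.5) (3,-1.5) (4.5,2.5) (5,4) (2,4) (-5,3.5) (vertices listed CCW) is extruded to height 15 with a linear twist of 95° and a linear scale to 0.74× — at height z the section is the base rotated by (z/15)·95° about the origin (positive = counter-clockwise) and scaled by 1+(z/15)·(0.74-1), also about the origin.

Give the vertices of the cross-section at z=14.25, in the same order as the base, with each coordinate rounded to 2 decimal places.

Cross-section at z=14.25: (2.28,-3.76) (1.87,1.89) (1.12,2.26) (-1.90,3.38) (-3.03,3.75) (-3.02,1.49) (-2.62,-3.78)

t = z/height = 14.25/15 = 0.95
s = 1 + (scale-1)·z/height = 1 + (0.74-1)·14.25/15 = 0.753000
θ = twist·z/height = 95°·14.25/15 = 90.2500° = 1.575160 rad
cos θ = -0.004363, sin θ = 0.999990 (intermediates below are computed at full precision and shown rounded to 5 d.p.)
v1: (-5,-3) → rotate → (3.02179,-4.98686) → ×s → (2.27541,-3.75511) → (2.28,-3.76)
v2: (2.5,-2.5) → rotate → (2.48907,2.51088) → ×s → (1.87427,1.89070) → (1.87,1.89)
v3: (3,-1.5) → rotate → (1.48690,3.00652) → ×s → (1.11963,2.26391) → (1.12,2.26)
v4: (4.5,2.5) → rotate → (-2.51961,4.48905) → ×s → (-1.89727,3.38025) → (-1.90,3.38)
v5: (5,4) → rotate → (-4.02178,4.98250) → ×s → (-3.02840,3.75182) → (-3.03,3.75)
v6: (2,4) → rotate → (-4.00869,1.98253) → ×s → (-3.01854,1.49284) → (-3.02,1.49)
v7: (-5,3.5) → rotate → (-3.47815,-5.01522) → ×s → (-2.61905,-3.77646) → (-2.62,-3.78)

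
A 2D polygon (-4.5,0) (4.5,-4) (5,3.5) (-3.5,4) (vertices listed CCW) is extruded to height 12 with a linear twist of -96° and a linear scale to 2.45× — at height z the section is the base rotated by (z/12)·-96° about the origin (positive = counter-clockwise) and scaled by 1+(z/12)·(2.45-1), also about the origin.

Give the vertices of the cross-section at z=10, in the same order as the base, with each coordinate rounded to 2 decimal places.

t = z/height = 10/12 = 0.833333
s = 1 + (scale-1)·z/height = 1 + (2.45-1)·10/12 = 2.208333
θ = twist·z/height = -96°·10/12 = -80.0000° = -1.396263 rad
cos θ = 0.173648, sin θ = -0.984808 (intermediates below are computed at full precision and shown rounded to 5 d.p.)
v1: (-4.5,0) → rotate → (-0.78142,4.43163) → ×s → (-1.72563,9.78653) → (-1.73,9.79)
v2: (4.5,-4) → rotate → (-3.15781,-5.12623) → ×s → (-6.97351,-11.32042) → (-6.97,-11.32)
v3: (5,3.5) → rotate → (4.31507,-4.31627) → ×s → (9.52911,-9.53176) → (9.53,-9.53)
v4: (-3.5,4) → rotate → (3.33146,4.14142) → ×s → (7.35698,9.14564) → (7.36,9.15)

Cross-section at z=10: (-1.73,9.79) (-6.97,-11.32) (9.53,-9.53) (7.36,9.15)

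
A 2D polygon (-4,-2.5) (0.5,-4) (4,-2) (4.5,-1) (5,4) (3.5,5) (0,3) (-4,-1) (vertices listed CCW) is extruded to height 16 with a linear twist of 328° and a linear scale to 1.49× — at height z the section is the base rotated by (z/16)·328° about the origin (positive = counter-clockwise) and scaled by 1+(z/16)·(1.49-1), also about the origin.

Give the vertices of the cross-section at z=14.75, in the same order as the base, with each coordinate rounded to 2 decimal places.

Cross-section at z=14.75: (-6.17,2.96) (-4.52,-3.72) (0.66,-6.46) (2.27,-6.29) (8.79,-3.02) (8.85,-0.40) (3.68,2.33) (-4.34,4.13)

t = z/height = 14.75/16 = 0.921875
s = 1 + (scale-1)·z/height = 1 + (1.49-1)·14.75/16 = 1.451719
θ = twist·z/height = 328°·14.75/16 = 302.3750° = 5.277439 rad
cos θ = 0.535458, sin θ = -0.844562 (intermediates below are computed at full precision and shown rounded to 5 d.p.)
v1: (-4,-2.5) → rotate → (-4.25324,2.03960) → ×s → (-6.17450,2.96093) → (-6.17,2.96)
v2: (0.5,-4) → rotate → (-3.11052,-2.56411) → ×s → (-4.51560,-3.72237) → (-4.52,-3.72)
v3: (4,-2) → rotate → (0.45271,-4.44916) → ×s → (0.65721,-6.45893) → (0.66,-6.46)
v4: (4.5,-1) → rotate → (1.56500,-4.33599) → ×s → (2.27194,-6.29463) → (2.27,-6.29)
v5: (5,4) → rotate → (6.05554,-2.08097) → ×s → (8.79094,-3.02099) → (8.79,-3.02)
v6: (3.5,5) → rotate → (6.09691,-0.27867) → ×s → (8.85100,-0.40456) → (8.85,-0.40)
v7: (0,3) → rotate → (2.53368,1.60638) → ×s → (3.67820,2.33200) → (3.68,2.33)
v8: (-4,-1) → rotate → (-2.98639,2.84279) → ×s → (-4.33541,4.12693) → (-4.34,4.13)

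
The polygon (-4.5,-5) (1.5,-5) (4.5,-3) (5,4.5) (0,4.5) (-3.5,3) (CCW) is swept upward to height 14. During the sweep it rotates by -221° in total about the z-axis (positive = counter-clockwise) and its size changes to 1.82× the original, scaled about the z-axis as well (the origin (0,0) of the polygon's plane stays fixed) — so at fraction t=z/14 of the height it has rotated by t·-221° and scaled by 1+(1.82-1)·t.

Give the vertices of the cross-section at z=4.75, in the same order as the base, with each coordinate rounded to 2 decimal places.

t = z/height = 4.75/14 = 0.339286
s = 1 + (scale-1)·z/height = 1 + (1.82-1)·4.75/14 = 1.278214
θ = twist·z/height = -221°·4.75/14 = -74.9821° = -1.308685 rad
cos θ = 0.259120, sin θ = -0.965845 (intermediates below are computed at full precision and shown rounded to 5 d.p.)
v1: (-4.5,-5) → rotate → (-5.99527,3.05070) → ×s → (-7.66323,3.89945) → (-7.66,3.90)
v2: (1.5,-5) → rotate → (-4.44055,-2.74437) → ×s → (-5.67597,-3.50789) → (-5.68,-3.51)
v3: (4.5,-3) → rotate → (-1.73149,-5.12366) → ×s → (-2.21322,-6.54914) → (-2.21,-6.55)
v4: (5,4.5) → rotate → (5.64190,-3.66319) → ×s → (7.21156,-4.68234) → (7.21,-4.68)
v5: (0,4.5) → rotate → (4.34630,1.16604) → ×s → (5.55551,1.49045) → (5.56,1.49)
v6: (-3.5,3) → rotate → (1.99062,4.15782) → ×s → (2.54443,5.31458) → (2.54,5.31)

Cross-section at z=4.75: (-7.66,3.90) (-5.68,-3.51) (-2.21,-6.55) (7.21,-4.68) (5.56,1.49) (2.54,5.31)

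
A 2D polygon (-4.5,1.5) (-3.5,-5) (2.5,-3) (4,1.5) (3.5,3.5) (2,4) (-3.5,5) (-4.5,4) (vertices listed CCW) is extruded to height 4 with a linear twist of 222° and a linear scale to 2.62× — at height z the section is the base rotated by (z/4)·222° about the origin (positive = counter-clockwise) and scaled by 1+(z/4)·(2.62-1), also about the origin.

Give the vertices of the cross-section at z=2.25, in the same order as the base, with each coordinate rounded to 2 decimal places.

t = z/height = 2.25/4 = 0.5625
s = 1 + (scale-1)·z/height = 1 + (2.62-1)·2.25/4 = 1.911250
θ = twist·z/height = 222°·2.25/4 = 124.8750° = 2.179480 rad
cos θ = -0.571788, sin θ = 0.820401 (intermediates below are computed at full precision and shown rounded to 5 d.p.)
v1: (-4.5,1.5) → rotate → (1.34244,-4.54949) → ×s → (2.56575,-8.69521) → (2.57,-8.70)
v2: (-3.5,-5) → rotate → (6.10327,-0.01247) → ×s → (11.66487,-0.02382) → (11.66,-0.02)
v3: (2.5,-3) → rotate → (1.03173,3.76637) → ×s → (1.97190,7.19847) → (1.97,7.20)
v4: (4,1.5) → rotate → (-3.51775,2.42392) → ×s → (-6.72331,4.63272) → (-6.72,4.63)
v5: (3.5,3.5) → rotate → (-4.87266,0.87015) → ×s → (-9.31288,1.66307) → (-9.31,1.66)
v6: (2,4) → rotate → (-4.42518,-0.64635) → ×s → (-8.45763,-1.23533) → (-8.46,-1.24)
v7: (-3.5,5) → rotate → (-2.10075,-5.73034) → ×s → (-4.01506,-10.95212) → (-4.02,-10.95)
v8: (-4.5,4) → rotate → (-0.70856,-5.97896) → ×s → (-1.35424,-11.42728) → (-1.35,-11.43)

Cross-section at z=2.25: (2.57,-8.70) (11.66,-0.02) (1.97,7.20) (-6.72,4.63) (-9.31,1.66) (-8.46,-1.24) (-4.02,-10.95) (-1.35,-11.43)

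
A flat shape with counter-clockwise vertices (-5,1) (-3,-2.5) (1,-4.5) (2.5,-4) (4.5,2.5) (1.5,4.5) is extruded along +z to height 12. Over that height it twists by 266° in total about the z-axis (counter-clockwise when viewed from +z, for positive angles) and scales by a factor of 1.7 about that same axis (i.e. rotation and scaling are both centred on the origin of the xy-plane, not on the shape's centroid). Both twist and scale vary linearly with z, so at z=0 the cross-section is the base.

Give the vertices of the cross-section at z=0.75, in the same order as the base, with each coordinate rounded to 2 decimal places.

t = z/height = 0.75/12 = 0.0625
s = 1 + (scale-1)·z/height = 1 + (1.7-1)·0.75/12 = 1.043750
θ = twist·z/height = 266°·0.75/12 = 16.6250° = 0.290161 rad
cos θ = 0.958198, sin θ = 0.286106 (intermediates below are computed at full precision and shown rounded to 5 d.p.)
v1: (-5,1) → rotate → (-5.07710,-0.47233) → ×s → (-5.29922,-0.49300) → (-5.30,-0.49)
v2: (-3,-2.5) → rotate → (-2.15933,-3.25381) → ×s → (-2.25380,-3.39617) → (-2.25,-3.40)
v3: (1,-4.5) → rotate → (2.24568,-4.02578) → ×s → (2.34393,-4.20191) → (2.34,-4.20)
v4: (2.5,-4) → rotate → (3.53992,-3.11753) → ×s → (3.69479,-3.25392) → (3.69,-3.25)
v5: (4.5,2.5) → rotate → (3.59662,3.68297) → ×s → (3.75398,3.84410) → (3.75,3.84)
v6: (1.5,4.5) → rotate → (0.14982,4.74105) → ×s → (0.15637,4.94847) → (0.16,4.95)

Cross-section at z=0.75: (-5.30,-0.49) (-2.25,-3.40) (2.34,-4.20) (3.69,-3.25) (3.75,3.84) (0.16,4.95)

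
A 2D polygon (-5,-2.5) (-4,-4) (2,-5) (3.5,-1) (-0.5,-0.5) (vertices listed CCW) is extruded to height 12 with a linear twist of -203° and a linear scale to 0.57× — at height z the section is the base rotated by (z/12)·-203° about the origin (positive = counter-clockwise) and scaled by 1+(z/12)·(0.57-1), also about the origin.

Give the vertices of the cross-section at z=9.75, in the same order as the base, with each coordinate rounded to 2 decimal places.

Cross-section at z=9.75: (2.72,2.42) (1.84,3.19) (-2.10,2.80) (-2.37,0.04) (0.23,0.40)

t = z/height = 9.75/12 = 0.8125
s = 1 + (scale-1)·z/height = 1 + (0.57-1)·9.75/12 = 0.650625
θ = twist·z/height = -203°·9.75/12 = -164.9375° = -2.878702 rad
cos θ = -0.965643, sin θ = -0.259873 (intermediates below are computed at full precision and shown rounded to 5 d.p.)
v1: (-5,-2.5) → rotate → (4.17853,3.71347) → ×s → (2.71866,2.41608) → (2.72,2.42)
v2: (-4,-4) → rotate → (2.82308,4.90206) → ×s → (1.83677,3.18940) → (1.84,3.19)
v3: (2,-5) → rotate → (-3.23065,4.30847) → ×s → (-2.10194,2.80320) → (-2.10,2.80)
v4: (3.5,-1) → rotate → (-3.63962,0.05609) → ×s → (-2.36803,0.03649) → (-2.37,0.04)
v5: (-0.5,-0.5) → rotate → (0.35289,0.61276) → ×s → (0.22960,0.39868) → (0.23,0.40)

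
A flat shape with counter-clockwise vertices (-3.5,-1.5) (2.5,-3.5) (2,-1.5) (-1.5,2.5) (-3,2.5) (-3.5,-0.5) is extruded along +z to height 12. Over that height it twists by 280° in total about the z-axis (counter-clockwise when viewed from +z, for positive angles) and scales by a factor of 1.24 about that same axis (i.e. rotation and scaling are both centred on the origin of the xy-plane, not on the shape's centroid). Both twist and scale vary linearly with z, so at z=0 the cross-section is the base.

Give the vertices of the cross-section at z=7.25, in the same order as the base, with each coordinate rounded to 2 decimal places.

Cross-section at z=7.25: (4.26,0.93) (-2.06,4.47) (-1.93,2.12) (1.15,-3.13) (2.84,-3.46) (4.04,-0.19)

t = z/height = 7.25/12 = 0.604167
s = 1 + (scale-1)·z/height = 1 + (1.24-1)·7.25/12 = 1.145000
θ = twist·z/height = 280°·7.25/12 = 169.1667° = 2.952515 rad
cos θ = -0.982178, sin θ = 0.187953 (intermediates below are computed at full precision and shown rounded to 5 d.p.)
v1: (-3.5,-1.5) → rotate → (3.71955,0.81543) → ×s → (4.25889,0.93367) → (4.26,0.93)
v2: (2.5,-3.5) → rotate → (-1.79761,3.90751) → ×s → (-2.05826,4.47409) → (-2.06,4.47)
v3: (2,-1.5) → rotate → (-1.68243,1.84917) → ×s → (-1.92638,2.11730) → (-1.93,2.12)
v4: (-1.5,2.5) → rotate → (1.00339,-2.73737) → ×s → (1.14888,-3.13429) → (1.15,-3.13)
v5: (-3,2.5) → rotate → (2.47665,-3.01930) → ×s → (2.83577,-3.45710) → (2.84,-3.46)
v6: (-3.5,-0.5) → rotate → (3.53160,-0.16675) → ×s → (4.04368,-0.19092) → (4.04,-0.19)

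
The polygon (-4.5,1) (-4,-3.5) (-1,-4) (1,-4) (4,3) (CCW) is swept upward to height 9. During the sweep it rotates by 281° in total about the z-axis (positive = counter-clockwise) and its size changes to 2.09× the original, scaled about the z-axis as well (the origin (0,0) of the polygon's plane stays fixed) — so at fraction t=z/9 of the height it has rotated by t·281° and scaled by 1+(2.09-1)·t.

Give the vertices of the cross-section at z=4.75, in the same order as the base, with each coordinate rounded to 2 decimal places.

t = z/height = 4.75/9 = 0.527778
s = 1 + (scale-1)·z/height = 1 + (2.09-1)·4.75/9 = 1.575278
θ = twist·z/height = 281°·4.75/9 = 148.3056° = 2.588420 rad
cos θ = -0.850862, sin θ = 0.525389 (intermediates below are computed at full precision and shown rounded to 5 d.p.)
v1: (-4.5,1) → rotate → (3.30349,-3.21511) → ×s → (5.20391,-5.06470) → (5.20,-5.06)
v2: (-4,-3.5) → rotate → (5.24231,0.87646) → ×s → (8.25809,1.38067) → (8.26,1.38)
v3: (-1,-4) → rotate → (2.95242,2.87806) → ×s → (4.65088,4.53374) → (4.65,4.53)
v4: (1,-4) → rotate → (1.25069,3.92884) → ×s → (1.97019,6.18901) → (1.97,6.19)
v5: (4,3) → rotate → (-4.97962,-0.45103) → ×s → (-7.84428,-0.71050) → (-7.84,-0.71)

Cross-section at z=4.75: (5.20,-5.06) (8.26,1.38) (4.65,4.53) (1.97,6.19) (-7.84,-0.71)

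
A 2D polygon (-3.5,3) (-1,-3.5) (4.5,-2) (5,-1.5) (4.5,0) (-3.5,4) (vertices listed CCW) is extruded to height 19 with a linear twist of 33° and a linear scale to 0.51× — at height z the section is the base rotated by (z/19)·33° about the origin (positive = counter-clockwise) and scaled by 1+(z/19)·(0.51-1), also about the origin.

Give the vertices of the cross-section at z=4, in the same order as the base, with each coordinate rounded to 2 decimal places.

t = z/height = 4/19 = 0.210526
s = 1 + (scale-1)·z/height = 1 + (0.51-1)·4/19 = 0.896842
θ = twist·z/height = 33°·4/19 = 6.9474° = 0.121254 rad
cos θ = 0.992658, sin θ = 0.120958 (intermediates below are computed at full precision and shown rounded to 5 d.p.)
v1: (-3.5,3) → rotate → (-3.83717,2.55462) → ×s → (-3.44134,2.29109) → (-3.44,2.29)
v2: (-1,-3.5) → rotate → (-0.56931,-3.59526) → ×s → (-0.51058,-3.22438) → (-0.51,-3.22)
v3: (4.5,-2) → rotate → (4.70887,-1.44101) → ×s → (4.22312,-1.29236) → (4.22,-1.29)
v4: (5,-1.5) → rotate → (5.14472,-0.88420) → ×s → (4.61401,-0.79299) → (4.61,-0.79)
v5: (4.5,0) → rotate → (4.46696,0.54431) → ×s → (4.00616,0.48816) → (4.01,0.49)
v6: (-3.5,4) → rotate → (-3.95813,3.54728) → ×s → (-3.54982,3.18135) → (-3.55,3.18)

Cross-section at z=4: (-3.44,2.29) (-0.51,-3.22) (4.22,-1.29) (4.61,-0.79) (4.01,0.49) (-3.55,3.18)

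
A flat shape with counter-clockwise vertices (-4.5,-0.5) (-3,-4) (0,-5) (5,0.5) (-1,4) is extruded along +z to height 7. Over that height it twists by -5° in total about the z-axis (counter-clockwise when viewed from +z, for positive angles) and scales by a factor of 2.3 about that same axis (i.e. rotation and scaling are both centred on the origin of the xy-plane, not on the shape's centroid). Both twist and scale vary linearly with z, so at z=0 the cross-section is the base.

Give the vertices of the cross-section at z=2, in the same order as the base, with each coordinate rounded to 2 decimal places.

Cross-section at z=2: (-6.19,-0.53) (-4.25,-5.38) (-0.17,-6.86) (6.87,0.51) (-1.23,5.52)

t = z/height = 2/7 = 0.285714
s = 1 + (scale-1)·z/height = 1 + (2.3-1)·2/7 = 1.371429
θ = twist·z/height = -5°·2/7 = -1.4286° = -0.024933 rad
cos θ = 0.999689, sin θ = -0.024931 (intermediates below are computed at full precision and shown rounded to 5 d.p.)
v1: (-4.5,-0.5) → rotate → (-4.51107,-0.38766) → ×s → (-6.18661,-0.53164) → (-6.19,-0.53)
v2: (-3,-4) → rotate → (-3.09879,-3.92396) → ×s → (-4.24977,-5.38144) → (-4.25,-5.38)
v3: (0,-5) → rotate → (-0.12465,-4.99845) → ×s → (-0.17095,-6.85501) → (-0.17,-6.86)
v4: (5,0.5) → rotate → (5.01091,0.37519) → ×s → (6.87211,0.51455) → (6.87,0.51)
v5: (-1,4) → rotate → (-0.89997,4.02369) → ×s → (-1.23424,5.51820) → (-1.23,5.52)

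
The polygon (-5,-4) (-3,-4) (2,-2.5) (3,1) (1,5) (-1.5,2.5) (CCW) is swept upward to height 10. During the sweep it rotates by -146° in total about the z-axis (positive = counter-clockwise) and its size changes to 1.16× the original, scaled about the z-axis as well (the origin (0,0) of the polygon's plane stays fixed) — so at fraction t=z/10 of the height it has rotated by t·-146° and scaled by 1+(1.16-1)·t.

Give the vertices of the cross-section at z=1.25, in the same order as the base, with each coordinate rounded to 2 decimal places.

Cross-section at z=1.25: (-6.12,-2.28) (-4.18,-2.92) (1.14,-3.06) (3.23,0.01) (2.57,4.52) (-0.65,2.90)

t = z/height = 1.25/10 = 0.125
s = 1 + (scale-1)·z/height = 1 + (1.16-1)·1.25/10 = 1.020000
θ = twist·z/height = -146°·1.25/10 = -18.2500° = -0.318523 rad
cos θ = 0.949699, sin θ = -0.313164 (intermediates below are computed at full precision and shown rounded to 5 d.p.)
v1: (-5,-4) → rotate → (-6.00115,-2.23298) → ×s → (-6.12117,-2.27764) → (-6.12,-2.28)
v2: (-3,-4) → rotate → (-4.10175,-2.85931) → ×s → (-4.18379,-2.91649) → (-4.18,-2.92)
v3: (2,-2.5) → rotate → (1.11649,-3.00058) → ×s → (1.13882,-3.06059) → (1.14,-3.06)
v4: (3,1) → rotate → (3.16226,0.01021) → ×s → (3.22551,0.01041) → (3.23,0.01)
v5: (1,5) → rotate → (2.51552,4.43533) → ×s → (2.56583,4.52404) → (2.57,4.52)
v6: (-1.5,2.5) → rotate → (-0.64164,2.84399) → ×s → (-0.65447,2.90087) → (-0.65,2.90)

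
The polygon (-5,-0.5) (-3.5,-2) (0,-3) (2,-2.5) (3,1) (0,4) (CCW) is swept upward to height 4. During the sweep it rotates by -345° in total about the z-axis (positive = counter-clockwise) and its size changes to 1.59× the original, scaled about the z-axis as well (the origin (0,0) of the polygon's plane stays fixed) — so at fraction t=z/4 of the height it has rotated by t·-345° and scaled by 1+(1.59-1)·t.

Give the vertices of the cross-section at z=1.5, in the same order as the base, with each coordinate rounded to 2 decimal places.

Cross-section at z=1.5: (3.40,5.11) (0.82,4.85) (-2.83,2.32) (-3.91,0.05) (-1.38,-3.61) (3.78,-3.10)

t = z/height = 1.5/4 = 0.375
s = 1 + (scale-1)·z/height = 1 + (1.59-1)·1.5/4 = 1.221250
θ = twist·z/height = -345°·1.5/4 = -129.3750° = -2.258020 rad
cos θ = -0.634393, sin θ = -0.773010 (intermediates below are computed at full precision and shown rounded to 5 d.p.)
v1: (-5,-0.5) → rotate → (2.78546,4.18225) → ×s → (3.40174,5.10757) → (3.40,5.11)
v2: (-3.5,-2) → rotate → (0.67436,3.97432) → ×s → (0.82356,4.85364) → (0.82,4.85)
v3: (0,-3) → rotate → (-2.31903,1.90318) → ×s → (-2.83212,2.32426) → (-2.83,2.32)
v4: (2,-2.5) → rotate → (-3.20131,0.03996) → ×s → (-3.90960,0.04880) → (-3.91,0.05)
v5: (3,1) → rotate → (-1.13017,-2.95342) → ×s → (-1.38022,-3.60687) → (-1.38,-3.61)
v6: (0,4) → rotate → (3.09204,-2.53757) → ×s → (3.77616,-3.09901) → (3.78,-3.10)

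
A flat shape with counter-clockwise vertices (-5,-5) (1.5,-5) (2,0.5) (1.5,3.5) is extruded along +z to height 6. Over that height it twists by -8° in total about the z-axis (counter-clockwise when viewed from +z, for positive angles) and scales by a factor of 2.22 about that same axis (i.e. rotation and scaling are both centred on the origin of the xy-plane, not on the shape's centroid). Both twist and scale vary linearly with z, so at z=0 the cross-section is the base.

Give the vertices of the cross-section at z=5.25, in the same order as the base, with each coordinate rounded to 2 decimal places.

t = z/height = 5.25/6 = 0.875
s = 1 + (scale-1)·z/height = 1 + (2.22-1)·5.25/6 = 2.067500
θ = twist·z/height = -8°·5.25/6 = -7.0000° = -0.122173 rad
cos θ = 0.992546, sin θ = -0.121869 (intermediates below are computed at full precision and shown rounded to 5 d.p.)
v1: (-5,-5) → rotate → (-5.57208,-4.35338) → ×s → (-11.52027,-9.00062) → (-11.52,-9.00)
v2: (1.5,-5) → rotate → (0.87947,-5.14553) → ×s → (1.81831,-10.63839) → (1.82,-10.64)
v3: (2,0.5) → rotate → (2.04603,0.25253) → ×s → (4.23016,0.52211) → (4.23,0.52)
v4: (1.5,3.5) → rotate → (1.91536,3.29111) → ×s → (3.96001,6.80436) → (3.96,6.80)

Cross-section at z=5.25: (-11.52,-9.00) (1.82,-10.64) (4.23,0.52) (3.96,6.80)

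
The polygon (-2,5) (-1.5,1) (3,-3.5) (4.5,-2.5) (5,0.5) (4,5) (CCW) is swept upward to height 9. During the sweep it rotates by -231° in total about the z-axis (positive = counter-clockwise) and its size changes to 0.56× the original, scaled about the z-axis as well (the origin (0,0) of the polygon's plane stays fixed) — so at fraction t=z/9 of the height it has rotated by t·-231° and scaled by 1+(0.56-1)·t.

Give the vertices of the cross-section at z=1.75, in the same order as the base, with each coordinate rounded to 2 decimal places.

t = z/height = 1.75/9 = 0.194444
s = 1 + (scale-1)·z/height = 1 + (0.56-1)·1.75/9 = 0.914444
θ = twist·z/height = -231°·1.75/9 = -44.9167° = -0.783944 rad
cos θ = 0.708134, sin θ = -0.706078 (intermediates below are computed at full precision and shown rounded to 5 d.p.)
v1: (-2,5) → rotate → (2.11412,4.95283) → ×s → (1.93324,4.52909) → (1.93,4.53)
v2: (-1.5,1) → rotate → (-0.35612,1.76725) → ×s → (-0.32566,1.61605) → (-0.33,1.62)
v3: (3,-3.5) → rotate → (-0.34687,-4.59670) → ×s → (-0.31719,-4.20343) → (-0.32,-4.20)
v4: (4.5,-2.5) → rotate → (1.42141,-4.94769) → ×s → (1.29980,-4.52438) → (1.30,-4.52)
v5: (5,0.5) → rotate → (3.89371,-3.17632) → ×s → (3.56058,-2.90457) → (3.56,-2.90)
v6: (4,5) → rotate → (6.36293,0.71636) → ×s → (5.81854,0.65507) → (5.82,0.66)

Cross-section at z=1.75: (1.93,4.53) (-0.33,1.62) (-0.32,-4.20) (1.30,-4.52) (3.56,-2.90) (5.82,0.66)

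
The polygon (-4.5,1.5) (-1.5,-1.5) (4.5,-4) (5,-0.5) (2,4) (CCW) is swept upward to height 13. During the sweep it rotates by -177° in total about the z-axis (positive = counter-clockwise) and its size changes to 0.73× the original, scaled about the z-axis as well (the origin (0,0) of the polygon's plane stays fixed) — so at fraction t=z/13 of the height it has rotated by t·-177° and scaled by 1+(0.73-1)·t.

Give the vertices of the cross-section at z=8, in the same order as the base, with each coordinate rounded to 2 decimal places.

t = z/height = 8/13 = 0.615385
s = 1 + (scale-1)·z/height = 1 + (0.73-1)·8/13 = 0.833846
θ = twist·z/height = -177°·8/13 = -108.9231° = -1.901066 rad
cos θ = -0.324298, sin θ = -0.945955 (intermediates below are computed at full precision and shown rounded to 5 d.p.)
v1: (-4.5,1.5) → rotate → (2.87828,3.77035) → ×s → (2.40004,3.14389) → (2.40,3.14)
v2: (-1.5,-1.5) → rotate → (-0.93248,1.90538) → ×s → (-0.77755,1.58879) → (-0.78,1.59)
v3: (4.5,-4) → rotate → (-5.24316,-2.95960) → ×s → (-4.37199,-2.46785) → (-4.37,-2.47)
v4: (5,-0.5) → rotate → (-2.09447,-4.56762) → ×s → (-1.74647,-3.80870) → (-1.75,-3.81)
v5: (2,4) → rotate → (3.13522,-3.18910) → ×s → (2.61429,-2.65922) → (2.61,-2.66)

Cross-section at z=8: (2.40,3.14) (-0.78,1.59) (-4.37,-2.47) (-1.75,-3.81) (2.61,-2.66)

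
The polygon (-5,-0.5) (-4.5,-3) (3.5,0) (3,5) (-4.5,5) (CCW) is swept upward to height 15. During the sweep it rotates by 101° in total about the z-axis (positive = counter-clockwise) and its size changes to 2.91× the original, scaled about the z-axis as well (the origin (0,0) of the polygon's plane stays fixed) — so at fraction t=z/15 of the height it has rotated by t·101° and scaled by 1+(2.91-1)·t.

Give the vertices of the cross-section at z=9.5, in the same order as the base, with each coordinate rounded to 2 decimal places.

t = z/height = 9.5/15 = 0.633333
s = 1 + (scale-1)·z/height = 1 + (2.91-1)·9.5/15 = 2.209667
θ = twist·z/height = 101°·9.5/15 = 63.9667° = 1.116429 rad
cos θ = 0.438894, sin θ = 0.898539 (intermediates below are computed at full precision and shown rounded to 5 d.p.)
v1: (-5,-0.5) → rotate → (-1.74520,-4.71214) → ×s → (-3.85631,-10.41226) → (-3.86,-10.41)
v2: (-4.5,-3) → rotate → (0.72059,-5.36011) → ×s → (1.59227,-11.84405) → (1.59,-11.84)
v3: (3.5,0) → rotate → (1.53613,3.14489) → ×s → (3.39433,6.94915) → (3.39,6.95)
v4: (3,5) → rotate → (-3.17601,4.89009) → ×s → (-7.01793,10.80546) → (-7.02,10.81)
v5: (-4.5,5) → rotate → (-6.46772,-1.84896) → ×s → (-14.29150,-4.08557) → (-14.29,-4.09)

Cross-section at z=9.5: (-3.86,-10.41) (1.59,-11.84) (3.39,6.95) (-7.02,10.81) (-14.29,-4.09)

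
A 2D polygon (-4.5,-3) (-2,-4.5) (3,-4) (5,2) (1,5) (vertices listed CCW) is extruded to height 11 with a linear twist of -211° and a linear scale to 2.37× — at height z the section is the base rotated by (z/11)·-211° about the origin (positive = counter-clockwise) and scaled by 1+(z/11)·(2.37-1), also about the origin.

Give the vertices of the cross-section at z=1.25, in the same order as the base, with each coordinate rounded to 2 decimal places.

Cross-section at z=1.25: (-6.16,-1.05) (-4.23,-3.81) (1.29,-5.63) (6.22,-0.24) (3.40,4.81)

t = z/height = 1.25/11 = 0.113636
s = 1 + (scale-1)·z/height = 1 + (2.37-1)·1.25/11 = 1.155682
θ = twist·z/height = -211°·1.25/11 = -23.9773° = -0.418482 rad
cos θ = 0.913707, sin θ = -0.406374 (intermediates below are computed at full precision and shown rounded to 5 d.p.)
v1: (-4.5,-3) → rotate → (-5.33080,-0.91244) → ×s → (-6.16071,-1.05449) → (-6.16,-1.05)
v2: (-2,-4.5) → rotate → (-3.65610,-3.29893) → ×s → (-4.22529,-3.81252) → (-4.23,-3.81)
v3: (3,-4) → rotate → (1.11562,-4.87395) → ×s → (1.28931,-5.63273) → (1.29,-5.63)
v4: (5,2) → rotate → (5.38128,-0.20446) → ×s → (6.21905,-0.23629) → (6.22,-0.24)
v5: (1,5) → rotate → (2.94558,4.16216) → ×s → (3.40415,4.81013) → (3.40,4.81)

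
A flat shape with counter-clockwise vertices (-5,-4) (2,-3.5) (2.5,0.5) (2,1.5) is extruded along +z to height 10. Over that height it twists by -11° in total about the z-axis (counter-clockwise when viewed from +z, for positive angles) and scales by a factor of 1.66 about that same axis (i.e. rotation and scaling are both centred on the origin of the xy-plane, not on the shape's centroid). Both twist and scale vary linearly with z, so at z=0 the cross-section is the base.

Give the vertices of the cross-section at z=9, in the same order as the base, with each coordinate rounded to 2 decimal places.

Cross-section at z=9: (-8.95,-4.91) (2.18,-6.04) (4.06,0.10) (3.55,1.81)

t = z/height = 9/10 = 0.9
s = 1 + (scale-1)·z/height = 1 + (1.66-1)·9/10 = 1.594000
θ = twist·z/height = -11°·9/10 = -9.9000° = -0.172788 rad
cos θ = 0.985109, sin θ = -0.171929 (intermediates below are computed at full precision and shown rounded to 5 d.p.)
v1: (-5,-4) → rotate → (-5.61326,-3.08079) → ×s → (-8.94754,-4.91078) → (-8.95,-4.91)
v2: (2,-3.5) → rotate → (1.36847,-3.79174) → ×s → (2.18134,-6.04403) → (2.18,-6.04)
v3: (2.5,0.5) → rotate → (2.54874,0.06273) → ×s → (4.06269,0.09999) → (4.06,0.10)
v4: (2,1.5) → rotate → (2.22811,1.13381) → ×s → (3.55161,1.80729) → (3.55,1.81)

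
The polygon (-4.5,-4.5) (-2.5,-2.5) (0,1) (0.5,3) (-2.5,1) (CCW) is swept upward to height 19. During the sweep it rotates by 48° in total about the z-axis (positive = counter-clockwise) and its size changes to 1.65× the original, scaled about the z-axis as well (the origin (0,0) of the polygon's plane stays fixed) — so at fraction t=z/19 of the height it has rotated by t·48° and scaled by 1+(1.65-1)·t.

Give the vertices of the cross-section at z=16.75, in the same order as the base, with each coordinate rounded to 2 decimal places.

t = z/height = 16.75/19 = 0.881579
s = 1 + (scale-1)·z/height = 1 + (1.65-1)·16.75/19 = 1.573026
θ = twist·z/height = 48°·16.75/19 = 42.3158° = 0.738550 rad
cos θ = 0.739446, sin θ = 0.673216 (intermediates below are computed at full precision and shown rounded to 5 d.p.)
v1: (-4.5,-4.5) → rotate → (-0.29803,-6.35698) → ×s → (-0.46881,-9.99969) → (-0.47,-10.00)
v2: (-2.5,-2.5) → rotate → (-0.16557,-3.53165) → ×s → (-0.26045,-5.55539) → (-0.26,-5.56)
v3: (0,1) → rotate → (-0.67322,0.73945) → ×s → (-1.05899,1.16317) → (-1.06,1.16)
v4: (0.5,3) → rotate → (-1.64993,2.55494) → ×s → (-2.59538,4.01900) → (-2.60,4.02)
v5: (-2.5,1) → rotate → (-2.52183,-0.94360) → ×s → (-3.96691,-1.48430) → (-3.97,-1.48)

Cross-section at z=16.75: (-0.47,-10.00) (-0.26,-5.56) (-1.06,1.16) (-2.60,4.02) (-3.97,-1.48)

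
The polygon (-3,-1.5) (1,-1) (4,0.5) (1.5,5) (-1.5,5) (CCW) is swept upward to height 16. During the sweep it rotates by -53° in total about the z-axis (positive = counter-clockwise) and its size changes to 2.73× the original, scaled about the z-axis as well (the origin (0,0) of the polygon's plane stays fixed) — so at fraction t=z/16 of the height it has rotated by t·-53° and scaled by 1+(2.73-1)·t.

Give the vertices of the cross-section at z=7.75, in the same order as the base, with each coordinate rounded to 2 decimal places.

Cross-section at z=7.75: (-6.16,-0.10) (0.86,-2.45) (7.02,-2.36) (6.47,7.09) (1.50,9.48)

t = z/height = 7.75/16 = 0.484375
s = 1 + (scale-1)·z/height = 1 + (2.73-1)·7.75/16 = 1.837969
θ = twist·z/height = -53°·7.75/16 = -25.6719° = -0.448059 rad
cos θ = 0.901290, sin θ = -0.433217 (intermediates below are computed at full precision and shown rounded to 5 d.p.)
v1: (-3,-1.5) → rotate → (-3.35369,-0.05228) → ×s → (-6.16399,-0.09610) → (-6.16,-0.10)
v2: (1,-1) → rotate → (0.46807,-1.33451) → ×s → (0.86030,-2.45278) → (0.86,-2.45)
v3: (4,0.5) → rotate → (3.82177,-1.28222) → ×s → (7.02429,-2.35668) → (7.02,-2.36)
v4: (1.5,5) → rotate → (3.51802,3.85662) → ×s → (6.46601,7.08835) → (6.47,7.09)
v5: (-1.5,5) → rotate → (0.81415,5.15627) → ×s → (1.49638,9.47707) → (1.50,9.48)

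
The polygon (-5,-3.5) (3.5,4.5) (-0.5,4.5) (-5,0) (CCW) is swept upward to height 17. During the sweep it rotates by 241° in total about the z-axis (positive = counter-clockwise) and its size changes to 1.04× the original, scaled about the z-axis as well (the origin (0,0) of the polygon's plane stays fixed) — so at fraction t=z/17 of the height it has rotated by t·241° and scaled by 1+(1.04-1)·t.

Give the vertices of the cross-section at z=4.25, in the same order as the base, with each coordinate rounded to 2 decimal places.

t = z/height = 4.25/17 = 0.25
s = 1 + (scale-1)·z/height = 1 + (1.04-1)·4.25/17 = 1.010000
θ = twist·z/height = 241°·4.25/17 = 60.2500° = 1.051561 rad
cos θ = 0.496217, sin θ = 0.868199 (intermediates below are computed at full precision and shown rounded to 5 d.p.)
v1: (-5,-3.5) → rotate → (0.55761,-6.07775) → ×s → (0.56319,-6.13853) → (0.56,-6.14)
v2: (3.5,4.5) → rotate → (-2.17014,5.27167) → ×s → (-2.19184,5.32439) → (-2.19,5.32)
v3: (-0.5,4.5) → rotate → (-4.15500,1.79887) → ×s → (-4.19655,1.81686) → (-4.20,1.82)
v4: (-5,0) → rotate → (-2.48108,-4.34099) → ×s → (-2.50589,-4.38440) → (-2.51,-4.38)

Cross-section at z=4.25: (0.56,-6.14) (-2.19,5.32) (-4.20,1.82) (-2.51,-4.38)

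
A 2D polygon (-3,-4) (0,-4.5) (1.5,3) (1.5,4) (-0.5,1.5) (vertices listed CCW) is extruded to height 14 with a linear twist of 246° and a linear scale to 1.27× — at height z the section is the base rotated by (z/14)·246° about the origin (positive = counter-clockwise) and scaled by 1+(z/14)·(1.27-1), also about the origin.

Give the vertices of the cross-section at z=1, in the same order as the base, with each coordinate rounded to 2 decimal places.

Cross-section at z=1: (-1.68,-4.81) (1.38,-4.37) (0.53,3.38) (0.23,4.35) (-0.95,1.30)

t = z/height = 1/14 = 0.0714286
s = 1 + (scale-1)·z/height = 1 + (1.27-1)·1/14 = 1.019286
θ = twist·z/height = 246°·1/14 = 17.5714° = 0.306679 rad
cos θ = 0.953341, sin θ = 0.301895 (intermediates below are computed at full precision and shown rounded to 5 d.p.)
v1: (-3,-4) → rotate → (-1.65245,-4.71905) → ×s → (-1.68431,-4.81006) → (-1.68,-4.81)
v2: (0,-4.5) → rotate → (1.35853,-4.29004) → ×s → (1.38473,-4.37277) → (1.38,-4.37)
v3: (1.5,3) → rotate → (0.52433,3.31287) → ×s → (0.53444,3.37676) → (0.53,3.38)
v4: (1.5,4) → rotate → (0.22243,4.26621) → ×s → (0.22672,4.34848) → (0.23,4.35)
v5: (-0.5,1.5) → rotate → (-0.92951,1.27906) → ×s → (-0.94744,1.30373) → (-0.95,1.30)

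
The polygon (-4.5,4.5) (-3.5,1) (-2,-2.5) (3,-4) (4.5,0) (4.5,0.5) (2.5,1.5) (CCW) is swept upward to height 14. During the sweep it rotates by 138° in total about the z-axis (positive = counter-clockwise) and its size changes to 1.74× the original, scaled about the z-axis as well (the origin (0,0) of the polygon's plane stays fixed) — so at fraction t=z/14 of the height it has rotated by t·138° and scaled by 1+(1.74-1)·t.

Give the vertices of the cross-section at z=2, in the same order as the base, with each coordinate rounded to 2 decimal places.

t = z/height = 2/14 = 0.142857
s = 1 + (scale-1)·z/height = 1 + (1.74-1)·2/14 = 1.105714
θ = twist·z/height = 138°·2/14 = 19.7143° = 0.344079 rad
cos θ = 0.941386, sin θ = 0.337330 (intermediates below are computed at full precision and shown rounded to 5 d.p.)
v1: (-4.5,4.5) → rotate → (-5.75422,2.71825) → ×s → (-6.36253,3.00561) → (-6.36,3.01)
v2: (-3.5,1) → rotate → (-3.63218,-0.23927) → ×s → (-4.01616,-0.26456) → (-4.02,-0.26)
v3: (-2,-2.5) → rotate → (-1.03945,-3.02813) → ×s → (-1.14933,-3.34824) → (-1.15,-3.35)
v4: (3,-4) → rotate → (4.17348,-2.75356) → ×s → (4.61468,-3.04465) → (4.61,-3.04)
v5: (4.5,0) → rotate → (4.23624,1.51798) → ×s → (4.68407,1.67846) → (4.68,1.68)
v6: (4.5,0.5) → rotate → (4.06757,1.98868) → ×s → (4.49757,2.19891) → (4.50,2.20)
v7: (2.5,1.5) → rotate → (1.84747,2.25540) → ×s → (2.04278,2.49383) → (2.04,2.49)

Cross-section at z=2: (-6.36,3.01) (-4.02,-0.26) (-1.15,-3.35) (4.61,-3.04) (4.68,1.68) (4.50,2.20) (2.04,2.49)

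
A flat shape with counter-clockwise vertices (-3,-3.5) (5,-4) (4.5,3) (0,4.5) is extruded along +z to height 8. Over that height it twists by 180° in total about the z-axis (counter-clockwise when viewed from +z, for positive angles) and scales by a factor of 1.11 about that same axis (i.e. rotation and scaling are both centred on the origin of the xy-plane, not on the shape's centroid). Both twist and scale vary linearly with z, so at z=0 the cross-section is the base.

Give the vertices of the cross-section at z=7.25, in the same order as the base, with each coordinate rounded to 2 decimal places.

t = z/height = 7.25/8 = 0.90625
s = 1 + (scale-1)·z/height = 1 + (1.11-1)·7.25/8 = 1.099688
θ = twist·z/height = 180°·7.25/8 = 163.1250° = 2.847068 rad
cos θ = -0.956940, sin θ = 0.290285 (intermediates below are computed at full precision and shown rounded to 5 d.p.)
v1: (-3,-3.5) → rotate → (3.88682,2.47844) → ×s → (4.27428,2.72551) → (4.27,2.73)
v2: (5,-4) → rotate → (-3.62356,5.27918) → ×s → (-3.98479,5.80545) → (-3.98,5.81)
v3: (4.5,3) → rotate → (-5.17709,-1.56454) → ×s → (-5.69318,-1.72051) → (-5.69,-1.72)
v4: (0,4.5) → rotate → (-1.30628,-4.30623) → ×s → (-1.43650,-4.73551) → (-1.44,-4.74)

Cross-section at z=7.25: (4.27,2.73) (-3.98,5.81) (-5.69,-1.72) (-1.44,-4.74)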